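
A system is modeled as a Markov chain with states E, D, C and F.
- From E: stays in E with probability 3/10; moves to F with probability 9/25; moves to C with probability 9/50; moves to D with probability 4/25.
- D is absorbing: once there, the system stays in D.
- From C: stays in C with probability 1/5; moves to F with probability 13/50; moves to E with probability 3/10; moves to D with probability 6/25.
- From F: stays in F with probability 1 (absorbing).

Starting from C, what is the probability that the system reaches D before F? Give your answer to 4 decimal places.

0.4269

Let h(s) be the probability of absorption at D starting from transient state s. Then h(D) = 1 and h(F) = 0. By first-step analysis:
h(E) = 0.3·h(E) + 0.16·1 + 0.18·h(C) + 0.36·0
h(C) = 0.3·h(E) + 0.24·1 + 0.2·h(C) + 0.26·0
Solving: h(E) = 0.3383, h(C) = 0.4269.
Starting from C, the probability is 0.4269.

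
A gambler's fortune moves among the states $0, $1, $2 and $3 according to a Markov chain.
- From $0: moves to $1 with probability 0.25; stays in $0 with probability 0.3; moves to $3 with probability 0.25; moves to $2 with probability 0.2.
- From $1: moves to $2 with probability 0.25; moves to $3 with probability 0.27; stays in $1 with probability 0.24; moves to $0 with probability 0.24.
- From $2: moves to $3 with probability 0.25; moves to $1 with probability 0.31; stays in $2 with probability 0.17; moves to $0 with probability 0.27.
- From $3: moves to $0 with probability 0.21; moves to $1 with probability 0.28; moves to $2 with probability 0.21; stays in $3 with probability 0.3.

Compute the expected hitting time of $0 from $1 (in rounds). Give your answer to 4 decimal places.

4.1942

Let t(s) be the expected number of rounds to first reach $0 from state s, with t($0) = 0. Conditioning on the first round:
t($1) = 1 + 0.24·t($1) + 0.25·t($2) + 0.27·t($3)
t($2) = 1 + 0.31·t($1) + 0.17·t($2) + 0.25·t($3)
t($3) = 1 + 0.28·t($1) + 0.21·t($2) + 0.3·t($3)
Solving: t($1) = 4.1942, t($2) = 4.0752, t($3) = 4.3288.
Expected rounds from $1 to $0: 4.1942.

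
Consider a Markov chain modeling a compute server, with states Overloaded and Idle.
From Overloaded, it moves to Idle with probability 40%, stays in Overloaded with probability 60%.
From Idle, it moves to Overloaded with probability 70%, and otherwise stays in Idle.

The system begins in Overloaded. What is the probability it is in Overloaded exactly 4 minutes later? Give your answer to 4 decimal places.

Propagate the distribution vector 4 minutes from Overloaded.
After 0 minutes: (1.0000, 0.0000)
After 1 minute: (0.6000, 0.4000)
After 2 minutes: (0.6400, 0.3600)
After 3 minutes: (0.6360, 0.3640)
After 4 minutes: (0.6364, 0.3636)
P(in Overloaded after 4 minutes) = 0.6364

0.6364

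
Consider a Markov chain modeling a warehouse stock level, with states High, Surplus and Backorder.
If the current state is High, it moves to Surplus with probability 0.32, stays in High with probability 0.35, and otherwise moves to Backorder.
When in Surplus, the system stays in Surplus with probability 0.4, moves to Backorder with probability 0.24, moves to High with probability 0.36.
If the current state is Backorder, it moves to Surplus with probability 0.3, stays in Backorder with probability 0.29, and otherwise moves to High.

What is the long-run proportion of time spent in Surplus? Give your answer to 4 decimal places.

0.3416

Let the stationary distribution be π with π = πP and π_1 + π_2 + π_3 = 1.
π_1 = 0.35·π_1 + 0.36·π_2 + 0.41·π_3
π_2 = 0.32·π_1 + 0.4·π_2 + 0.3·π_3
Solving with the normalization constraint gives π = (0.3707, 0.3416, 0.2877).
So the stationary probability of Surplus is 0.3416.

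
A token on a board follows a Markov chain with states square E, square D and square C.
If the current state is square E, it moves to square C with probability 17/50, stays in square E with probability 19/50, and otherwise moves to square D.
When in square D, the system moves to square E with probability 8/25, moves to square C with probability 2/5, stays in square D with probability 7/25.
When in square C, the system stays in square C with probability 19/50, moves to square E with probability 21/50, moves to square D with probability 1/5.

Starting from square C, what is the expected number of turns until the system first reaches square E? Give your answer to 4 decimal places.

2.5109

Let t(s) be the expected number of turns to first reach square E from state s, with t(square E) = 0. Conditioning on the first turn:
t(square D) = 1 + 0.28·t(square D) + 0.4·t(square C)
t(square C) = 1 + 0.2·t(square D) + 0.38·t(square C)
Solving: t(square D) = 2.7838, t(square C) = 2.5109.
Expected turns from square C to square E: 2.5109.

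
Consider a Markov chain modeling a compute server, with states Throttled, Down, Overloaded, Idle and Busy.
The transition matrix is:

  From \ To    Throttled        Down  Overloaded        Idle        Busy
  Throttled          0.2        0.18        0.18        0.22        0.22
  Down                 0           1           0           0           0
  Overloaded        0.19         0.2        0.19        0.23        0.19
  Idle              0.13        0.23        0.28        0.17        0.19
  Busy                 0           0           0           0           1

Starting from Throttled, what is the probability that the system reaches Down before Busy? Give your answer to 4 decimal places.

0.4839

Let h(s) be the probability of absorption at Down starting from transient state s. Then h(Down) = 1 and h(Busy) = 0. By first-step analysis:
h(Throttled) = 0.2·h(Throttled) + 0.18·1 + 0.18·h(Overloaded) + 0.22·h(Idle) + 0.22·0
h(Overloaded) = 0.19·h(Throttled) + 0.2·1 + 0.19·h(Overloaded) + 0.23·h(Idle) + 0.19·0
h(Idle) = 0.13·h(Throttled) + 0.23·1 + 0.28·h(Overloaded) + 0.17·h(Idle) + 0.19·0
Solving: h(Throttled) = 0.4839, h(Overloaded) = 0.5094, h(Idle) = 0.5248.
Starting from Throttled, the probability is 0.4839.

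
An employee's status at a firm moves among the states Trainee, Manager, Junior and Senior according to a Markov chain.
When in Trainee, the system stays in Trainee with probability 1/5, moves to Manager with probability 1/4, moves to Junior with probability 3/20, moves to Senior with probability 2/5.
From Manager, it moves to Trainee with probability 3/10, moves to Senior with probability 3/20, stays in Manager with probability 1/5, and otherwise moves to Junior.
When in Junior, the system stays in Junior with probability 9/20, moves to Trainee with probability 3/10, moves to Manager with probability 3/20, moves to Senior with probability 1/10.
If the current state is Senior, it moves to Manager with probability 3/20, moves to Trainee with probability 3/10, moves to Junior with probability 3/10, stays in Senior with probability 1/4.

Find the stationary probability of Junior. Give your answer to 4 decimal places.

0.3158

Let the stationary distribution be π with π = πP and π_1 + π_2 + π_3 + π_4 = 1.
π_1 = 0.2·π_1 + 0.3·π_2 + 0.3·π_3 + 0.3·π_4
π_2 = 0.25·π_1 + 0.2·π_2 + 0.15·π_3 + 0.15·π_4
π_3 = 0.15·π_1 + 0.35·π_2 + 0.45·π_3 + 0.3·π_4
Solving with the normalization constraint gives π = (0.2727, 0.1866, 0.3158, 0.2249).
So the stationary probability of Junior is 0.3158.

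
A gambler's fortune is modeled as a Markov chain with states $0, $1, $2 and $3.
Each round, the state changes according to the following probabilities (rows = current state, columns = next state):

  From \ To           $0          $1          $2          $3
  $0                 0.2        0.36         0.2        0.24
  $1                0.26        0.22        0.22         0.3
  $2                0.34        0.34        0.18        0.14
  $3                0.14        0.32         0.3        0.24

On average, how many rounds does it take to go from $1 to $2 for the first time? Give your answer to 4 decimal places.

Let t(s) be the expected number of rounds to first reach $2 from state s, with t($2) = 0. Conditioning on the first round:
t($0) = 1 + 0.2·t($0) + 0.36·t($1) + 0.24·t($3)
t($1) = 1 + 0.26·t($0) + 0.22·t($1) + 0.3·t($3)
t($3) = 1 + 0.14·t($0) + 0.32·t($1) + 0.24·t($3)
Solving: t($0) = 4.3108, t($1) = 4.2127, t($3) = 3.8837.
Expected rounds from $1 to $2: 4.2127.

4.2127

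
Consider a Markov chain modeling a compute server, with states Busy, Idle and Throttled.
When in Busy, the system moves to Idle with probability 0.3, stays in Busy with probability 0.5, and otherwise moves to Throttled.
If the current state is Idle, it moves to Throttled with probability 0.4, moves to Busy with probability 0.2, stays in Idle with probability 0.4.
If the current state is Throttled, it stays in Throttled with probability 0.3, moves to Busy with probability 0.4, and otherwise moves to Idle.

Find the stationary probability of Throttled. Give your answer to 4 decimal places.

Let the stationary distribution be π with π = πP and π_1 + π_2 + π_3 = 1.
π_1 = 0.5·π_1 + 0.2·π_2 + 0.4·π_3
π_2 = 0.3·π_1 + 0.4·π_2 + 0.3·π_3
Solving with the normalization constraint gives π = (0.3704, 0.3333, 0.2963).
So the stationary probability of Throttled is 0.2963.

0.2963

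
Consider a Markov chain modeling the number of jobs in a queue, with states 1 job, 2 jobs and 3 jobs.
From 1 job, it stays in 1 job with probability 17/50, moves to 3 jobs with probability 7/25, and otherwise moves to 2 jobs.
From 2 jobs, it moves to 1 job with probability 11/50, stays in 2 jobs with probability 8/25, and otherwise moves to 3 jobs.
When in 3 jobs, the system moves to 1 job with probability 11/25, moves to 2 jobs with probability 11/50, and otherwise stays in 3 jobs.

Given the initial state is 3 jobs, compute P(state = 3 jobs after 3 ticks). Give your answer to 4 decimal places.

0.3566

Propagate the distribution vector 3 ticks from 3 jobs.
After 0 ticks: (0.0000, 0.0000, 1.0000)
After 1 tick: (0.4400, 0.2200, 0.3400)
After 2 ticks: (0.3476, 0.3124, 0.3400)
After 3 ticks: (0.3365, 0.3069, 0.3566)
P(in 3 jobs after 3 ticks) = 0.3566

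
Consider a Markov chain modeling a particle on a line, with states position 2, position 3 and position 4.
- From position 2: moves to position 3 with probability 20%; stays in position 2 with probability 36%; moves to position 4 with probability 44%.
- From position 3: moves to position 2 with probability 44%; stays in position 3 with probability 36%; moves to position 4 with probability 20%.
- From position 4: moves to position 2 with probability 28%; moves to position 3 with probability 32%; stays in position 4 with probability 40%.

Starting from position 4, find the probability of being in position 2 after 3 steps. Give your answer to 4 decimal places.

Propagate the distribution vector 3 steps from position 4.
After 0 steps: (0.0000, 0.0000, 1.0000)
After 1 step: (0.2800, 0.3200, 0.4000)
After 2 steps: (0.3536, 0.2992, 0.3472)
After 3 steps: (0.3562, 0.2895, 0.3543)
P(in position 2 after 3 steps) = 0.3562

0.3562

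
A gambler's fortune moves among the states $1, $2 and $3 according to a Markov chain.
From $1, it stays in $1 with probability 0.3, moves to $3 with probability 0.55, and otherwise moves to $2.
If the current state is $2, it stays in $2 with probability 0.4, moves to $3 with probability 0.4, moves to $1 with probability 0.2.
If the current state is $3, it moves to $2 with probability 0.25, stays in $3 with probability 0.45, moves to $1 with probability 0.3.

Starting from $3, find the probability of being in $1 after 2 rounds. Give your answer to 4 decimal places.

Sum over the intermediate state after 1 round:
P = P($3→$1)·P($1→$1) + P($3→$2)·P($2→$1) + P($3→$3)·P($3→$1)
  = 0.3×0.3 + 0.25×0.2 + 0.45×0.3
  = 0.0900 + 0.0500 + 0.1350 = 0.2750

0.2750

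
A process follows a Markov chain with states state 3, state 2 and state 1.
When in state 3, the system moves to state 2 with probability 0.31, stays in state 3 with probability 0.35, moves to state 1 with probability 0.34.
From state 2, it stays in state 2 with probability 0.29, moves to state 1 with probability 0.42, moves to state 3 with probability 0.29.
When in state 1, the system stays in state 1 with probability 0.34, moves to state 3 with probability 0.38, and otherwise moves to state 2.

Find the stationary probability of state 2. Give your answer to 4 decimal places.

0.2932

Let the stationary distribution be π with π = πP and π_1 + π_2 + π_3 = 1.
π_1 = 0.35·π_1 + 0.29·π_2 + 0.38·π_3
π_2 = 0.31·π_1 + 0.29·π_2 + 0.28·π_3
Solving with the normalization constraint gives π = (0.3433, 0.2932, 0.3635).
So the stationary probability of state 2 is 0.2932.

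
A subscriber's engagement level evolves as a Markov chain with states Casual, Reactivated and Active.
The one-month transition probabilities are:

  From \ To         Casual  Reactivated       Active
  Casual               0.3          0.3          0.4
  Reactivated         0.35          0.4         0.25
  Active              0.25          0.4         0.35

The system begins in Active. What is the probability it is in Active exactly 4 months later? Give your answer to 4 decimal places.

Propagate the distribution vector 4 months from Active.
After 0 months: (0.0000, 0.0000, 1.0000)
After 1 month: (0.2500, 0.4000, 0.3500)
After 2 months: (0.3025, 0.3750, 0.3225)
After 3 months: (0.3026, 0.3698, 0.3276)
After 4 months: (0.3021, 0.3697, 0.3282)
P(in Active after 4 months) = 0.3282

0.3282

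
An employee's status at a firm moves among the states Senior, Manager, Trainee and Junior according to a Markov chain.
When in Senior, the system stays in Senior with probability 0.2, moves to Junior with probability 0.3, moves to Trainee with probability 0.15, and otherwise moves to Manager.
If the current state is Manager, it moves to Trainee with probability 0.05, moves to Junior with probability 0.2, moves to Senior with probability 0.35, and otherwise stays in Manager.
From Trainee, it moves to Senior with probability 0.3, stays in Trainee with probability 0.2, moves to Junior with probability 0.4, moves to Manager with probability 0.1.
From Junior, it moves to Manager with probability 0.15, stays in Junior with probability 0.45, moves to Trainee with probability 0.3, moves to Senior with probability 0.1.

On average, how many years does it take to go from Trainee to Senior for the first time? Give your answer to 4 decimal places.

Let t(s) be the expected number of years to first reach Senior from state s, with t(Senior) = 0. Conditioning on the first year:
t(Manager) = 1 + 0.4·t(Manager) + 0.05·t(Trainee) + 0.2·t(Junior)
t(Trainee) = 1 + 0.1·t(Manager) + 0.2·t(Trainee) + 0.4·t(Junior)
t(Junior) = 1 + 0.15·t(Manager) + 0.3·t(Trainee) + 0.45·t(Junior)
Solving: t(Manager) = 3.7600, t(Trainee) = 4.3200, t(Junior) = 5.2000.
Expected years from Trainee to Senior: 4.3200.

4.3200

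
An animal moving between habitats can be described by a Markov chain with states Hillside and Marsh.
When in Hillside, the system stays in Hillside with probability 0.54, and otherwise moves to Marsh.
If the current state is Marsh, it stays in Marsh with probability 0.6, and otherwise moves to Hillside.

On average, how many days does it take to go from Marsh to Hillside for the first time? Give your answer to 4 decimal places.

Let t(s) be the expected number of days to first reach Hillside from state s, with t(Hillside) = 0. Conditioning on the first day:
t(Marsh) = 1 + 0.6·t(Marsh)
Solving: t(Marsh) = 2.5000.
Expected days from Marsh to Hillside: 2.5000.

2.5000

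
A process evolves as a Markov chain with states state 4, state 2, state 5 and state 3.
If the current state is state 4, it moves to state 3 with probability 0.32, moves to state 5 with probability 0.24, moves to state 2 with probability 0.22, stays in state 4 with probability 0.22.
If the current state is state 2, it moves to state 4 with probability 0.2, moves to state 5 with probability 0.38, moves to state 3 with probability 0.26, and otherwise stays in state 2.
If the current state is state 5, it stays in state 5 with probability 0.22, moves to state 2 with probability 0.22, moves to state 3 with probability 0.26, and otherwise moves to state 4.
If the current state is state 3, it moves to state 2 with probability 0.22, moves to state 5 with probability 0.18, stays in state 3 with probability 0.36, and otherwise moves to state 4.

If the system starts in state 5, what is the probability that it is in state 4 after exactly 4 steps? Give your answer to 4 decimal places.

0.2416

Propagate the distribution vector 4 steps from state 5.
After 0 steps: (0.0000, 0.0000, 1.0000, 0.0000)
After 1 step: (0.3000, 0.2200, 0.2200, 0.2600)
After 2 steps: (0.2384, 0.2068, 0.2508, 0.3040)
After 3 steps: (0.2420, 0.2076, 0.2457, 0.3047)
After 4 steps: (0.2416, 0.2075, 0.2459, 0.3050)
P(in state 4 after 4 steps) = 0.2416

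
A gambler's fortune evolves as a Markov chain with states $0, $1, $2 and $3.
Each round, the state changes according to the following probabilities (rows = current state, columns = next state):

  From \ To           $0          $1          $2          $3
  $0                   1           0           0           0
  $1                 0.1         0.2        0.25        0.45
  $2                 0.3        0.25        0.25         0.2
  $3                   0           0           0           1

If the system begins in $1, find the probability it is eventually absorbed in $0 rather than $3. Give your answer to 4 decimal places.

0.2791

Let h(s) be the probability of absorption at $0 starting from transient state s. Then h($0) = 1 and h($3) = 0. By first-step analysis:
h($1) = 0.1·1 + 0.2·h($1) + 0.25·h($2) + 0.45·0
h($2) = 0.3·1 + 0.25·h($1) + 0.25·h($2) + 0.2·0
Solving: h($1) = 0.2791, h($2) = 0.4930.
Starting from $1, the probability is 0.2791.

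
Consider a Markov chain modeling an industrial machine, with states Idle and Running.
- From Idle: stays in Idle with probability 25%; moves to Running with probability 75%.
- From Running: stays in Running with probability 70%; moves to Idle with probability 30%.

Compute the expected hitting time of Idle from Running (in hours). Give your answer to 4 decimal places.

Let t(s) be the expected number of hours to first reach Idle from state s, with t(Idle) = 0. Conditioning on the first hour:
t(Running) = 1 + 0.7·t(Running)
Solving: t(Running) = 3.3333.
Expected hours from Running to Idle: 3.3333.

3.3333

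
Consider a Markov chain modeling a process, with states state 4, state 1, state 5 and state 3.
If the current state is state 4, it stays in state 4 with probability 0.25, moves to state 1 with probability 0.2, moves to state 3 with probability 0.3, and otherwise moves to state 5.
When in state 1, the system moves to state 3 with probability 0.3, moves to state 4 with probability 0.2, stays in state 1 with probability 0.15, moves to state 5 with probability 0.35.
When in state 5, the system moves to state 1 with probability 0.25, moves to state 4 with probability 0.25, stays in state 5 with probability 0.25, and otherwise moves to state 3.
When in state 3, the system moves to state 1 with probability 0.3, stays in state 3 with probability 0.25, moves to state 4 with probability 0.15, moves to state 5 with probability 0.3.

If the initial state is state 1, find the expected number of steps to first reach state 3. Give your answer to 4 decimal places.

Let t(s) be the expected number of steps to first reach state 3 from state s, with t(state 3) = 0. Conditioning on the first step:
t(state 4) = 1 + 0.25·t(state 4) + 0.2·t(state 1) + 0.25·t(state 5)
t(state 1) = 1 + 0.2·t(state 4) + 0.15·t(state 1) + 0.35·t(state 5)
t(state 5) = 1 + 0.25·t(state 4) + 0.25·t(state 1) + 0.25·t(state 5)
Solving: t(state 4) = 3.4906, t(state 1) = 3.5073, t(state 5) = 3.6660.
Expected steps from state 1 to state 3: 3.5073.

3.5073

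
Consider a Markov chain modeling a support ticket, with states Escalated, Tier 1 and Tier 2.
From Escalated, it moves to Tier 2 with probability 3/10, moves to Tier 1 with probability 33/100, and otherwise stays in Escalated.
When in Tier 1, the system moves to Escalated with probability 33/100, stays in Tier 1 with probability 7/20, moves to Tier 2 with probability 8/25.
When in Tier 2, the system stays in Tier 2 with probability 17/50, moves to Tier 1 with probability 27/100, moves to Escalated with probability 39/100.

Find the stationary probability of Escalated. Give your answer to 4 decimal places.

0.3637

Let the stationary distribution be π with π = πP and π_1 + π_2 + π_3 = 1.
π_1 = 0.37·π_1 + 0.33·π_2 + 0.39·π_3
π_2 = 0.33·π_1 + 0.35·π_2 + 0.27·π_3
Solving with the normalization constraint gives π = (0.3637, 0.3172, 0.3191).
So the stationary probability of Escalated is 0.3637.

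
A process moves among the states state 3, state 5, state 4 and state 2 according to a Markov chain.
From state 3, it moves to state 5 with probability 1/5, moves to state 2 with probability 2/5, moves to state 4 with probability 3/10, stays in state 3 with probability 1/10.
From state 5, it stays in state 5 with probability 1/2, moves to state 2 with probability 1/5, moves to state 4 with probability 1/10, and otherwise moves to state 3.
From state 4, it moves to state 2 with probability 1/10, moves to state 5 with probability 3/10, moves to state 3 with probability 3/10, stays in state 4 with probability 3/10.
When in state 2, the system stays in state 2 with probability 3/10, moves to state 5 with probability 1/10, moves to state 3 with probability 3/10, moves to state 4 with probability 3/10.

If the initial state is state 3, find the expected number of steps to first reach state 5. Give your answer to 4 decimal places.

Let t(s) be the expected number of steps to first reach state 5 from state s, with t(state 5) = 0. Conditioning on the first step:
t(state 3) = 1 + 0.1·t(state 3) + 0.3·t(state 4) + 0.4·t(state 2)
t(state 4) = 1 + 0.3·t(state 3) + 0.3·t(state 4) + 0.1·t(state 2)
t(state 2) = 1 + 0.3·t(state 3) + 0.3·t(state 4) + 0.3·t(state 2)
Solving: t(state 3) = 4.9550, t(state 4) = 4.3243, t(state 2) = 5.4054.
Expected steps from state 3 to state 5: 4.9550.

4.9550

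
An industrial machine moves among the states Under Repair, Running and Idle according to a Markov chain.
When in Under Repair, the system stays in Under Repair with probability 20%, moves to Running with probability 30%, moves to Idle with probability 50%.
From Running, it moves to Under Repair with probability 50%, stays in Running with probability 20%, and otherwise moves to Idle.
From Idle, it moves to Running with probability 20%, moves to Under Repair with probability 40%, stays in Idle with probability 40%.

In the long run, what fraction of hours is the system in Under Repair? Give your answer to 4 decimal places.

0.3529

Let the stationary distribution be π with π = πP and π_1 + π_2 + π_3 = 1.
π_1 = 0.2·π_1 + 0.5·π_2 + 0.4·π_3
π_2 = 0.3·π_1 + 0.2·π_2 + 0.2·π_3
Solving with the normalization constraint gives π = (0.3529, 0.2353, 0.4118).
So the stationary probability of Under Repair is 0.3529.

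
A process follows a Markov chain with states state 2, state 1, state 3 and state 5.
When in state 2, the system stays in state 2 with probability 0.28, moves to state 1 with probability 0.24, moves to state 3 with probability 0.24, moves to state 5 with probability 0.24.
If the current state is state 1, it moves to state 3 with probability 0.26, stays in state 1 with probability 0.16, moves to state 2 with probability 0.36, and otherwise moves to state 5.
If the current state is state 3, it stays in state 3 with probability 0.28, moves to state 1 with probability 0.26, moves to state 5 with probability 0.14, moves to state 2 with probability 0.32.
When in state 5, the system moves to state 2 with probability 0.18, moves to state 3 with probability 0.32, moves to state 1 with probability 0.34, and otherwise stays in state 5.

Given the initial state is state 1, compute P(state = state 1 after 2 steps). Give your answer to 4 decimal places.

Propagate the distribution vector 2 steps from state 1.
After 0 steps: (0.0000, 1.0000, 0.0000, 0.0000)
After 1 step: (0.3600, 0.1600, 0.2600, 0.2200)
After 2 steps: (0.2812, 0.2544, 0.2712, 0.1932)
P(in state 1 after 2 steps) = 0.2544

0.2544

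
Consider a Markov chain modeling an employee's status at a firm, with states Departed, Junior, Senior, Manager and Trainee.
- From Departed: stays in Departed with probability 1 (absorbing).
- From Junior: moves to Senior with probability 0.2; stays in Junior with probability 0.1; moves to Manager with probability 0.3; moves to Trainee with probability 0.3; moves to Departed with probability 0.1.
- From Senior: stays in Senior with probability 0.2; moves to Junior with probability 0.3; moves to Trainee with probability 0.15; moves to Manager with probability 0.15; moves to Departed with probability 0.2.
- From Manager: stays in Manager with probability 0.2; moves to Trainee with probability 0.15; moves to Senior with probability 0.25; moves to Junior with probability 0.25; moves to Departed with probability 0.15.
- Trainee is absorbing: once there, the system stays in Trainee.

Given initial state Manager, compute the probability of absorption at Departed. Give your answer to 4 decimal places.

Let h(s) be the probability of absorption at Departed starting from transient state s. Then h(Departed) = 1 and h(Trainee) = 0. By first-step analysis:
h(Junior) = 0.1·1 + 0.1·h(Junior) + 0.2·h(Senior) + 0.3·h(Manager) + 0.3·0
h(Senior) = 0.2·1 + 0.3·h(Junior) + 0.2·h(Senior) + 0.15·h(Manager) + 0.15·0
h(Manager) = 0.15·1 + 0.25·h(Junior) + 0.25·h(Senior) + 0.2·h(Manager) + 0.15·0
Solving: h(Junior) = 0.3655, h(Senior) = 0.4712, h(Manager) = 0.4490.
Starting from Manager, the probability is 0.4490.

0.4490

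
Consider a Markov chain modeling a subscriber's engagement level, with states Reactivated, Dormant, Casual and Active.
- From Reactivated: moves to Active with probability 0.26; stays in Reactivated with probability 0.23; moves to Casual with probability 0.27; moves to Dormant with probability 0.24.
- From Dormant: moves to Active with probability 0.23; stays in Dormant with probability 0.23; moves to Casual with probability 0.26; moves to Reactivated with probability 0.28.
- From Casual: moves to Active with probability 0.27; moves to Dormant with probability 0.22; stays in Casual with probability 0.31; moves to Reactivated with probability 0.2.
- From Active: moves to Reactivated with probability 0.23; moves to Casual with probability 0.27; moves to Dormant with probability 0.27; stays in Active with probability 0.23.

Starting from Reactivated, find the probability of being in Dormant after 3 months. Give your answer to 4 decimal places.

0.2395

Propagate the distribution vector 3 months from Reactivated.
After 0 months: (1.0000, 0.0000, 0.0000, 0.0000)
After 1 month: (0.2300, 0.2400, 0.2700, 0.2600)
After 2 months: (0.2339, 0.2400, 0.2784, 0.2477)
After 3 months: (0.2336, 0.2395, 0.2787, 0.2482)
P(in Dormant after 3 months) = 0.2395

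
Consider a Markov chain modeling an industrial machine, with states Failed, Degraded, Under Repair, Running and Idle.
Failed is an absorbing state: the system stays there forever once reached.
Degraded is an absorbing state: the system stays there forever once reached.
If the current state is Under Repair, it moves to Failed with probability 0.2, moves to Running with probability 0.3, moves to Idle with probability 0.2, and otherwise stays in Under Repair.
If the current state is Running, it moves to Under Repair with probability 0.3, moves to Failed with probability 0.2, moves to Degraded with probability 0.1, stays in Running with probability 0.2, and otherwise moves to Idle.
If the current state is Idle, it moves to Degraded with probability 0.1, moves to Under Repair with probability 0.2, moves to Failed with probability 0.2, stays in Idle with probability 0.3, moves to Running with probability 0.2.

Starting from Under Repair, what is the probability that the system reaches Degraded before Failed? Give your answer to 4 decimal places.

Let h(s) be the probability of absorption at Degraded starting from transient state s. Then h(Degraded) = 1 and h(Failed) = 0. By first-step analysis:
h(Under Repair) = 0.2·0 + 0.3·h(Under Repair) + 0.3·h(Running) + 0.2·h(Idle)
h(Running) = 0.2·0 + 0.1·1 + 0.3·h(Under Repair) + 0.2·h(Running) + 0.2·h(Idle)
h(Idle) = 0.2·0 + 0.1·1 + 0.2·h(Under Repair) + 0.2·h(Running) + 0.3·h(Idle)
Solving: h(Under Repair) = 0.1918, h(Running) = 0.2653, h(Idle) = 0.2735.
Starting from Under Repair, the probability is 0.1918.

0.1918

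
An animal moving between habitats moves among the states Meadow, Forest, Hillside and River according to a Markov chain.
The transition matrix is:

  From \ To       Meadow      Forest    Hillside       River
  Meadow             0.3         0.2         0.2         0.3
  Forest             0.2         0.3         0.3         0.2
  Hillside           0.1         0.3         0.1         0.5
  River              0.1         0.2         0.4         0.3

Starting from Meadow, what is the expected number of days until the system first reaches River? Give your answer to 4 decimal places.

3.1613

Let t(s) be the expected number of days to first reach River from state s, with t(River) = 0. Conditioning on the first day:
t(Meadow) = 1 + 0.3·t(Meadow) + 0.2·t(Forest) + 0.2·t(Hillside)
t(Forest) = 1 + 0.2·t(Meadow) + 0.3·t(Forest) + 0.3·t(Hillside)
t(Hillside) = 1 + 0.1·t(Meadow) + 0.3·t(Forest) + 0.1·t(Hillside)
Solving: t(Meadow) = 3.1613, t(Forest) = 3.4516, t(Hillside) = 2.6129.
Expected days from Meadow to River: 3.1613.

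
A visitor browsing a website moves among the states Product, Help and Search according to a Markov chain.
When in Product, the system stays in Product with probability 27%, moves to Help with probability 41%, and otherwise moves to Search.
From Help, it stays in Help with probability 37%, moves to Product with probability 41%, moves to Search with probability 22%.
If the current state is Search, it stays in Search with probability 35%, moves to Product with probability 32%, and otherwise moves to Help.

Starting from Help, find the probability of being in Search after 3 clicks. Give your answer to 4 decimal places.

Propagate the distribution vector 3 clicks from Help.
After 0 clicks: (0.0000, 1.0000, 0.0000)
After 1 click: (0.4100, 0.3700, 0.2200)
After 2 clicks: (0.3328, 0.3776, 0.2896)
After 3 clicks: (0.3373, 0.3717, 0.2909)
P(in Search after 3 clicks) = 0.2909

0.2909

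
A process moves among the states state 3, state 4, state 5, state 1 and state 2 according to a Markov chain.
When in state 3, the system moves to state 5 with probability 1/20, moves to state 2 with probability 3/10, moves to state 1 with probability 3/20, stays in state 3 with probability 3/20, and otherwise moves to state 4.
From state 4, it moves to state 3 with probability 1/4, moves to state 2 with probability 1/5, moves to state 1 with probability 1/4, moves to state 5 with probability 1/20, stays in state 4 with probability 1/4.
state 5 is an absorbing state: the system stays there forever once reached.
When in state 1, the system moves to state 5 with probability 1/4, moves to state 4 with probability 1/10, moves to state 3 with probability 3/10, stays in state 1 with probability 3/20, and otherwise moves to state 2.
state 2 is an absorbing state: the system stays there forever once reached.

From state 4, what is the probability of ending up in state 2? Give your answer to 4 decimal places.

0.7105

Let h(s) be the probability of absorption at state 2 starting from transient state s. Then h(state 2) = 1 and h(state 5) = 0. By first-step analysis:
h(state 3) = 0.15·h(state 3) + 0.35·h(state 4) + 0.05·0 + 0.15·h(state 1) + 0.3·1
h(state 4) = 0.25·h(state 3) + 0.25·h(state 4) + 0.05·0 + 0.25·h(state 1) + 0.2·1
h(state 1) = 0.3·h(state 3) + 0.1·h(state 4) + 0.25·0 + 0.15·h(state 1) + 0.2·1
Solving: h(state 3) = 0.7484, h(state 4) = 0.7105, h(state 1) = 0.5830.
Starting from state 4, the probability is 0.7105.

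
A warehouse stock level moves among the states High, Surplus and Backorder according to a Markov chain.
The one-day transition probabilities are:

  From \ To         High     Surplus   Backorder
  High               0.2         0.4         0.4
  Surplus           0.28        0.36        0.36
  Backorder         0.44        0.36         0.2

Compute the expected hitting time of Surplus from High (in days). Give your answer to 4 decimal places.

2.5862

Let t(s) be the expected number of days to first reach Surplus from state s, with t(Surplus) = 0. Conditioning on the first day:
t(High) = 1 + 0.2·t(High) + 0.4·t(Backorder)
t(Backorder) = 1 + 0.44·t(High) + 0.2·t(Backorder)
Solving: t(High) = 2.5862, t(Backorder) = 2.6724.
Expected days from High to Surplus: 2.5862.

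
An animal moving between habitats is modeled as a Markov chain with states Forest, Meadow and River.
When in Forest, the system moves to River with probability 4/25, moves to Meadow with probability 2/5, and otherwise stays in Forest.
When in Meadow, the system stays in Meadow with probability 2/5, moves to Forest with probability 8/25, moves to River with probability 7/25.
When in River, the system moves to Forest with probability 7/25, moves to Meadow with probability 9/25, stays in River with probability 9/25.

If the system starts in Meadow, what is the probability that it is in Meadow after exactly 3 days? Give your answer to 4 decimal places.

0.3894

Propagate the distribution vector 3 days from Meadow.
After 0 days: (0.0000, 1.0000, 0.0000)
After 1 day: (0.3200, 0.4000, 0.2800)
After 2 days: (0.3472, 0.3888, 0.2640)
After 3 days: (0.3511, 0.3894, 0.2595)
P(in Meadow after 3 days) = 0.3894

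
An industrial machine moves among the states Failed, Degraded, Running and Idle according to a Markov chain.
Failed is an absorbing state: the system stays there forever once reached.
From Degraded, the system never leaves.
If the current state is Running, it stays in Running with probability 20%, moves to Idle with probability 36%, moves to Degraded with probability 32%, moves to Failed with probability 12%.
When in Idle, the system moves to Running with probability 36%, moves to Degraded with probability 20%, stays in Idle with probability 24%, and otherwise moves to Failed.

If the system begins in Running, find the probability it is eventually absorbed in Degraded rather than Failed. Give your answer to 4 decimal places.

Let h(s) be the probability of absorption at Degraded starting from transient state s. Then h(Degraded) = 1 and h(Failed) = 0. By first-step analysis:
h(Running) = 0.12·0 + 0.32·1 + 0.2·h(Running) + 0.36·h(Idle)
h(Idle) = 0.2·0 + 0.2·1 + 0.36·h(Running) + 0.24·h(Idle)
Solving: h(Running) = 0.6589, h(Idle) = 0.5753.
Starting from Running, the probability is 0.6589.

0.6589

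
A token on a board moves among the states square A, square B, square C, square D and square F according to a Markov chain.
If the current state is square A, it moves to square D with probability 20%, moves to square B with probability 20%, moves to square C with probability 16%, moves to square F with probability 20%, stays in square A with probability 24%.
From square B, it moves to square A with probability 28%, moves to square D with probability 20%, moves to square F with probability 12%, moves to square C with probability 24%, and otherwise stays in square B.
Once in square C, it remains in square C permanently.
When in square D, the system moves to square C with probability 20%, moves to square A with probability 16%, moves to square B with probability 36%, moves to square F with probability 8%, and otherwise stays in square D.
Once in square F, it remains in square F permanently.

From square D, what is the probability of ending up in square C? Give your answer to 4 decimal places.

0.6358

Let h(s) be the probability of absorption at square C starting from transient state s. Then h(square C) = 1 and h(square F) = 0. By first-step analysis:
h(square A) = 0.24·h(square A) + 0.2·h(square B) + 0.16·1 + 0.2·h(square D) + 0.2·0
h(square B) = 0.28·h(square A) + 0.16·h(square B) + 0.24·1 + 0.2·h(square D) + 0.12·0
h(square D) = 0.16·h(square A) + 0.36·h(square B) + 0.2·1 + 0.2·h(square D) + 0.08·0
Solving: h(square A) = 0.5403, h(square B) = 0.6172, h(square D) = 0.6358.
Starting from square D, the probability is 0.6358.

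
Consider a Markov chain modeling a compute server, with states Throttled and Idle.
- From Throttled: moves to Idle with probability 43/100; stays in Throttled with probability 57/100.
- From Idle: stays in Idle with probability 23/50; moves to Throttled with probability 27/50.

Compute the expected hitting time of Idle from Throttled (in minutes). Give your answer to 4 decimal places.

2.3256

Let t(s) be the expected number of minutes to first reach Idle from state s, with t(Idle) = 0. Conditioning on the first minute:
t(Throttled) = 1 + 0.57·t(Throttled)
Solving: t(Throttled) = 2.3256.
Expected minutes from Throttled to Idle: 2.3256.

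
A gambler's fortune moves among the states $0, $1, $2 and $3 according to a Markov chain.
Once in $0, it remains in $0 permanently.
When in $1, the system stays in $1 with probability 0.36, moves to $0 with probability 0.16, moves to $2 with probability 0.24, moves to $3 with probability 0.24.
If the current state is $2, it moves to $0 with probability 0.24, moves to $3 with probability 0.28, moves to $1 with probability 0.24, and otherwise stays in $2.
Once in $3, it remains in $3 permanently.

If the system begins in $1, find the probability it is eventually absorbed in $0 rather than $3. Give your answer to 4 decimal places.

0.4179

Let h(s) be the probability of absorption at $0 starting from transient state s. Then h($0) = 1 and h($3) = 0. By first-step analysis:
h($1) = 0.16·1 + 0.36·h($1) + 0.24·h($2) + 0.24·0
h($2) = 0.24·1 + 0.24·h($1) + 0.24·h($2) + 0.28·0
Solving: h($1) = 0.4179, h($2) = 0.4478.
Starting from $1, the probability is 0.4179.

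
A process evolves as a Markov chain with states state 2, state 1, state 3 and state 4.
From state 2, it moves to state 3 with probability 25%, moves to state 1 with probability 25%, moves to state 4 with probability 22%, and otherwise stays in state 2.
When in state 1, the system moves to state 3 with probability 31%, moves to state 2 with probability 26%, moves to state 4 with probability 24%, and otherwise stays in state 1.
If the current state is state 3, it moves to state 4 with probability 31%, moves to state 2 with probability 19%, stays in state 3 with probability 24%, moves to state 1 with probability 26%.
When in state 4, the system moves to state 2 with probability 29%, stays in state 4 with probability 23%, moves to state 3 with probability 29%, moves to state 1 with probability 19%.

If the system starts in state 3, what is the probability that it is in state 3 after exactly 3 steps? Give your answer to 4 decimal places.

0.2703

Propagate the distribution vector 3 steps from state 3.
After 0 steps: (0.0000, 0.0000, 1.0000, 0.0000)
After 1 step: (0.1900, 0.2600, 0.2400, 0.3100)
After 2 steps: (0.2563, 0.2182, 0.2756, 0.2499)
After 3 steps: (0.2533, 0.2247, 0.2703, 0.2517)
P(in state 3 after 3 steps) = 0.2703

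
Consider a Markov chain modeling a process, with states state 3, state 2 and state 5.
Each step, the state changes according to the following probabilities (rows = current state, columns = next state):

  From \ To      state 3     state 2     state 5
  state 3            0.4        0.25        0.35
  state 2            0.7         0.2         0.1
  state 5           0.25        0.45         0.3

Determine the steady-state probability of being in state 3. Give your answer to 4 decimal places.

0.4469

Let the stationary distribution be π with π = πP and π_1 + π_2 + π_3 = 1.
π_1 = 0.4·π_1 + 0.7·π_2 + 0.25·π_3
π_2 = 0.25·π_1 + 0.2·π_2 + 0.45·π_3
Solving with the normalization constraint gives π = (0.4469, 0.2885, 0.2646).
So the stationary probability of state 3 is 0.4469.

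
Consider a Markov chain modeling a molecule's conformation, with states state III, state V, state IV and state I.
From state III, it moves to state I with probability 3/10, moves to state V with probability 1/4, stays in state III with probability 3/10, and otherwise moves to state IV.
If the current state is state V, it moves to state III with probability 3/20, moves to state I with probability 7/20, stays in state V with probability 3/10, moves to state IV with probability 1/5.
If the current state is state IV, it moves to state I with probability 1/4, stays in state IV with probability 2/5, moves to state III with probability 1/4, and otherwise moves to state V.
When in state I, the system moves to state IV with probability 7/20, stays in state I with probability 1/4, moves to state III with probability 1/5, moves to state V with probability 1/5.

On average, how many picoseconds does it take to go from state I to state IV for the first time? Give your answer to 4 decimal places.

3.6620

Let t(s) be the expected number of picoseconds to first reach state IV from state s, with t(state IV) = 0. Conditioning on the first picosecond:
t(state III) = 1 + 0.3·t(state III) + 0.25·t(state V) + 0.3·t(state I)
t(state V) = 1 + 0.15·t(state III) + 0.3·t(state V) + 0.35·t(state I)
t(state I) = 1 + 0.2·t(state III) + 0.2·t(state V) + 0.25·t(state I)
Solving: t(state III) = 4.5070, t(state V) = 4.2254, t(state I) = 3.6620.
Expected picoseconds from state I to state IV: 3.6620.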